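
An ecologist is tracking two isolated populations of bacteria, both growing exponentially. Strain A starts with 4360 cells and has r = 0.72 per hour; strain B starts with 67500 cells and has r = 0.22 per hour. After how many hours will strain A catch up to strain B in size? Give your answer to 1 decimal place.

Set 4360·e^(0.72t) = 67500·e^(0.22t).
e^((0.72 − 0.22)t) = 67500/4360 → e^(0.5·t) = 15.482.
0.5·t = ln(15.482) = 2.7397, so t = 2.7397/0.5 = 5.4793.

5.5 hours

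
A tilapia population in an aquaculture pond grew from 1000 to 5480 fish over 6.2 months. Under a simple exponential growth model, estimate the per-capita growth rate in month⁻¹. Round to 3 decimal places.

0.274 per month

From N(t) = N₀·e^(rt): e^(r·6.2) = 5480/1000 = 5.48.
r·6.2 = ln(5.48) = 1.7011, so r = 1.7011/6.2 = 0.27437.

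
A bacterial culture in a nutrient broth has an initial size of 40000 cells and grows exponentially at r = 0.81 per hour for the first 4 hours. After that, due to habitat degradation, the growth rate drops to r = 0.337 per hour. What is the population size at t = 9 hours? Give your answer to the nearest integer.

Phase 1: N(4) = 40000·e^(0.81×4) = 40000·e^3.24 = 1.021349×10^6.
Phase 2 runs for 9 − 4 = 5 hours at r = 0.337.
N(9) = 1.021349×10^6·e^(0.337×5) = 1.021349×10^6·e^1.685 = 5.507574×10^6.

5507574 cells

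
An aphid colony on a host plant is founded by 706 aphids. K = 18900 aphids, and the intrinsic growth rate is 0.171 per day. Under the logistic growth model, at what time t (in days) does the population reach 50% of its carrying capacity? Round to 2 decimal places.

19.00 days

A = (K − N₀)/N₀ = (18900 − 706)/706 = 25.771.
Solve 18900/(1 + 25.771·e^(−0.171t)) = 9450: 1 + 25.771·e^(−0.171t) = 2, so e^(−0.171t) = 0.038804.
−0.171·t = ln(0.038804) = -3.2492, so t = 3.2492/0.171 = 19.001.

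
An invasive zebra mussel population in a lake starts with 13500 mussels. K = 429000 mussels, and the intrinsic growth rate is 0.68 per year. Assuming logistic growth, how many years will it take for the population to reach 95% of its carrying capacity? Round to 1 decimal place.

9.4 years

A = (K − N₀)/N₀ = (429000 − 13500)/13500 = 30.778.
Solve 429000/(1 + 30.778·e^(−0.68t)) = 407550: 1 + 30.778·e^(−0.68t) = 1.0526, so e^(−0.68t) = 0.00171005.
−0.68·t = ln(0.00171005) = -6.3712, so t = 6.3712/0.68 = 9.3695.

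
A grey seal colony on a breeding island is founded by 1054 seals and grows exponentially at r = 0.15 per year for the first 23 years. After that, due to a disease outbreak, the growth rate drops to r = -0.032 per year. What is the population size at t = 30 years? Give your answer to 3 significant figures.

Phase 1: N(23) = 1054·e^(0.15×23) = 1054·e^3.45 = 33201.4.
Phase 2 runs for 30 − 23 = 7 years at r = -0.032.
N(30) = 33201.4·e^(-0.032×7) = 33201.4·e^-0.224 = 26538.4.

26500 seals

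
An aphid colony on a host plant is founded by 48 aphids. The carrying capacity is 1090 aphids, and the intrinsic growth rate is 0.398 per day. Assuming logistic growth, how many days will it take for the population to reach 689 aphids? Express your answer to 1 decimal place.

9.1 days

A = (K − N₀)/N₀ = (1090 − 48)/48 = 21.708.
Solve 1090/(1 + 21.708·e^(−0.398t)) = 689: 1 + 21.708·e^(−0.398t) = 1.582, so e^(−0.398t) = 0.0268101.
−0.398·t = ln(0.0268101) = -3.619, so t = 3.619/0.398 = 9.0929.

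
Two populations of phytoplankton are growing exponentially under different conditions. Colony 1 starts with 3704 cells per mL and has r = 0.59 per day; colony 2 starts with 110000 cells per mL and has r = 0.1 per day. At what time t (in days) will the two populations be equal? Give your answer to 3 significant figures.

Set 3704·e^(0.59t) = 110000·e^(0.1t).
e^((0.59 − 0.1)t) = 110000/3704 → e^(0.49·t) = 29.698.
0.49·t = ln(29.698) = 3.3911, so t = 3.3911/0.49 = 6.9205.

6.92 days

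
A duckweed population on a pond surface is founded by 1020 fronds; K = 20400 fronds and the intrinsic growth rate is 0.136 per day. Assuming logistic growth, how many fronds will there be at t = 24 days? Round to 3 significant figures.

11800 fronds

A = (K − N₀)/N₀ = (20400 − 1020)/1020 = 19.
N(t) = K/(1 + A·e^(−rt)) = 20400/(1 + 19×e^(−0.136×24)).
e^(−3.264) = 0.038235; denominator = 1 + 19×0.038235 = 1.7265.
N = 20400/1.7265 = 11816.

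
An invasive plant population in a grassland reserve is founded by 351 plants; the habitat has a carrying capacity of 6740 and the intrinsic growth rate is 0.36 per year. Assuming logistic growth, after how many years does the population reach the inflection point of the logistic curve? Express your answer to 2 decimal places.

8.06 years

Logistic growth is fastest at N = K/2 = 3370.
A = (K − N₀)/N₀ = 18.202. Set K/(1 + A·e^(−rt)) = K/2 → A·e^(−rt) = 1.
e^(−0.36t) = 1/18.202 = 0.0549382, so t = ln(18.202)/0.36 = 2.9015/0.36 = 8.0599.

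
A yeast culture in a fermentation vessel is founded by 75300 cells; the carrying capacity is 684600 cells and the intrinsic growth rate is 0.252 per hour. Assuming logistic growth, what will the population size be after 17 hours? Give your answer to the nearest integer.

615890 cells

A = (K − N₀)/N₀ = (684600 − 75300)/75300 = 8.0916.
N(t) = K/(1 + A·e^(−rt)) = 684600/(1 + 8.0916×e^(−0.252×17)).
e^(−4.284) = 0.013787; denominator = 1 + 8.0916×0.013787 = 1.1116.
N = 684600/1.1116 = 615890.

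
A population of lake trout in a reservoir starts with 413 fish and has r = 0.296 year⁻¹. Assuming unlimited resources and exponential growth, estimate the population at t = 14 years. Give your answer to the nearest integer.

26042 fish

N(t) = N₀·e^(rt) = 413 × e^(0.296×14) = 413 × e^4.144.
e^4.144 ≈ 63.055, so N ≈ 413 × 63.055 = 26041.5.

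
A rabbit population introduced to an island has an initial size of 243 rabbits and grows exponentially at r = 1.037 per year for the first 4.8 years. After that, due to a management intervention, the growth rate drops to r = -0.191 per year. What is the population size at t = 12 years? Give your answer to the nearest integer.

Phase 1: N(4.8) = 243·e^(1.037×4.8) = 243·e^4.978 = 35265.5.
Phase 2 runs for 12 − 4.8 = 7.2 years at r = -0.191.
N(12) = 35265.5·e^(-0.191×7.2) = 35265.5·e^-1.375 = 8914.74.

8915 rabbits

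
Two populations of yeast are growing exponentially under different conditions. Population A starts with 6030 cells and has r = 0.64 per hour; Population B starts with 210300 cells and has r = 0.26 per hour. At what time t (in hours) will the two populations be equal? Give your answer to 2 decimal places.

Set 6030·e^(0.64t) = 210300·e^(0.26t).
e^((0.64 − 0.26)t) = 210300/6030 → e^(0.38·t) = 34.876.
0.38·t = ln(34.876) = 3.5518, so t = 3.5518/0.38 = 9.3468.

9.35 hours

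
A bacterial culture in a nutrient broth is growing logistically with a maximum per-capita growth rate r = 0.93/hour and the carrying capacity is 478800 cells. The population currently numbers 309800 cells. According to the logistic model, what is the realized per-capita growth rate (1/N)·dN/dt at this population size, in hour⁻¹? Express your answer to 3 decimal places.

(1/N)·dN/dt = r(1 − N/K) = 0.93 × (1 − 309800/478800).
= 0.93 × 0.35297 = 0.32826.

0.328 per hour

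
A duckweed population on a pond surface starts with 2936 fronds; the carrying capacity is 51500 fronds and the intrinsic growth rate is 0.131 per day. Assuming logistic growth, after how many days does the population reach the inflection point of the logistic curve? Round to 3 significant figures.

21.4 days

Logistic growth is fastest at N = K/2 = 25750.
A = (K − N₀)/N₀ = 16.541. Set K/(1 + A·e^(−rt)) = K/2 → A·e^(−rt) = 1.
e^(−0.131t) = 1/16.541 = 0.0604563, so t = ln(16.541)/0.131 = 2.8058/0.131 = 21.419.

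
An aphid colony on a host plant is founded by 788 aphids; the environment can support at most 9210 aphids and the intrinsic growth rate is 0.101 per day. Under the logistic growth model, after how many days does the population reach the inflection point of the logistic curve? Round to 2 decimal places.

Logistic growth is fastest at N = K/2 = 4605.
A = (K − N₀)/N₀ = 10.688. Set K/(1 + A·e^(−rt)) = K/2 → A·e^(−rt) = 1.
e^(−0.101t) = 1/10.688 = 0.0935645, so t = ln(10.688)/0.101 = 2.3691/0.101 = 23.456.

23.46 days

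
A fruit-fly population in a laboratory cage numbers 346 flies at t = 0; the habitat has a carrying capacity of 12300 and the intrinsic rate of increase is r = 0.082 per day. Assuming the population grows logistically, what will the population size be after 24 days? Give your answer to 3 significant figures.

A = (K − N₀)/N₀ = (12300 − 346)/346 = 34.549.
N(t) = K/(1 + A·e^(−rt)) = 12300/(1 + 34.549×e^(−0.082×24)).
e^(−1.968) = 0.13974; denominator = 1 + 34.549×0.13974 = 5.8278.
N = 12300/5.8278 = 2110.59.

2110 flies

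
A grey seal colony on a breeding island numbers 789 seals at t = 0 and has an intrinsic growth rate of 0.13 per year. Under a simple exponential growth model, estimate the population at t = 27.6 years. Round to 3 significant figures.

N(t) = N₀·e^(rt) = 789 × e^(0.13×27.6) = 789 × e^3.588.
e^3.588 ≈ 36.162, so N ≈ 789 × 36.162 = 28531.6.

28500 seals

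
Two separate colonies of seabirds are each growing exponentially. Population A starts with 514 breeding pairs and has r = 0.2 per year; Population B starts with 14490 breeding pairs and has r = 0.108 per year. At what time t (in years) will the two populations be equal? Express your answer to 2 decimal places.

36.29 years

Set 514·e^(0.2t) = 14490·e^(0.108t).
e^((0.2 − 0.108)t) = 14490/514 → e^(0.092·t) = 28.191.
0.092·t = ln(28.191) = 3.339, so t = 3.339/0.092 = 36.293.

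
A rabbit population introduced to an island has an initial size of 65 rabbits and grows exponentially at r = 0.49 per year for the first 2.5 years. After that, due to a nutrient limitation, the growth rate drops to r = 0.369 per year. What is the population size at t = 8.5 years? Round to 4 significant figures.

Phase 1: N(2.5) = 65·e^(0.49×2.5) = 65·e^1.225 = 221.271.
Phase 2 runs for 8.5 − 2.5 = 6 years at r = 0.369.
N(8.5) = 221.271·e^(0.369×6) = 221.271·e^2.214 = 2025.13.

2025 rabbits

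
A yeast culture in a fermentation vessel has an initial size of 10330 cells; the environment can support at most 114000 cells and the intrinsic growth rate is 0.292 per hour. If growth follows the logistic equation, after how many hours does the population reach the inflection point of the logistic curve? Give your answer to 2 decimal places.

Logistic growth is fastest at N = K/2 = 57000.
A = (K − N₀)/N₀ = 10.036. Set K/(1 + A·e^(−rt)) = K/2 → A·e^(−rt) = 1.
e^(−0.292t) = 1/10.036 = 0.0996431, so t = ln(10.036)/0.292 = 2.3062/0.292 = 7.8978.

7.90 hours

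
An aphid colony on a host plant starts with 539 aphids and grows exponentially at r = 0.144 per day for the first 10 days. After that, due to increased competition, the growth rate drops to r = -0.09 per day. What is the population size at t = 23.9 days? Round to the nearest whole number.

651 aphids

Phase 1: N(10) = 539·e^(0.144×10) = 539·e^1.44 = 2274.96.
Phase 2 runs for 23.9 − 10 = 13.9 days at r = -0.09.
N(23.9) = 2274.96·e^(-0.09×13.9) = 2274.96·e^-1.251 = 651.134.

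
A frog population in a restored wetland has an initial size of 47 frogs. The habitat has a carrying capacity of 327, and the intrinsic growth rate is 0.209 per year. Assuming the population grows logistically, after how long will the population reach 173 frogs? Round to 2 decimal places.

9.10 years

A = (K − N₀)/N₀ = (327 − 47)/47 = 5.9574.
Solve 327/(1 + 5.9574·e^(−0.209t)) = 173: 1 + 5.9574·e^(−0.209t) = 1.8902, so e^(−0.209t) = 0.149422.
−0.209·t = ln(0.149422) = -1.901, so t = 1.901/0.209 = 9.0956.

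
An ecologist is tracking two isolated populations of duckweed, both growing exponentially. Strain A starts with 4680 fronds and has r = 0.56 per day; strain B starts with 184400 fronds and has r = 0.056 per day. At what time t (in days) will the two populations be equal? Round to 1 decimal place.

Set 4680·e^(0.56t) = 184400·e^(0.056t).
e^((0.56 − 0.056)t) = 184400/4680 → e^(0.504·t) = 39.402.
0.504·t = ln(39.402) = 3.6738, so t = 3.6738/0.504 = 7.2893.

7.3 days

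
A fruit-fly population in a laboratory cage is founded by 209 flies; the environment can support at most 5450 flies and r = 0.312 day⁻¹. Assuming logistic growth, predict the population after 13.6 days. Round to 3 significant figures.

4010 flies

A = (K − N₀)/N₀ = (5450 − 209)/209 = 25.077.
N(t) = K/(1 + A·e^(−rt)) = 5450/(1 + 25.077×e^(−0.312×13.6)).
e^(−4.243) = 0.014362; denominator = 1 + 25.077×0.014362 = 1.3601.
N = 5450/1.3601 = 4006.94.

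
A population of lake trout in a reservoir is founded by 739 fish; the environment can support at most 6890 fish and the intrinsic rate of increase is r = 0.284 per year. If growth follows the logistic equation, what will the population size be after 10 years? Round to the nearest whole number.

A = (K − N₀)/N₀ = (6890 − 739)/739 = 8.3234.
N(t) = K/(1 + A·e^(−rt)) = 6890/(1 + 8.3234×e^(−0.284×10)).
e^(−2.84) = 0.058426; denominator = 1 + 8.3234×0.058426 = 1.4863.
N = 6890/1.4863 = 4635.67.

4636 fish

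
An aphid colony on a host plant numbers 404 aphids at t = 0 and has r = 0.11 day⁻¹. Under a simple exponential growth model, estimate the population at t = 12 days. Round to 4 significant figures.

N(t) = N₀·e^(rt) = 404 × e^(0.11×12) = 404 × e^1.32.
e^1.32 ≈ 3.7434, so N ≈ 404 × 3.7434 = 1512.34.

1512 aphids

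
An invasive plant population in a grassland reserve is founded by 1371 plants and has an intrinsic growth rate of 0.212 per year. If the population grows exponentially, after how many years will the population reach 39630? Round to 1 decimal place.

Set N₀·e^(rt) = 39630: e^(0.212·t) = 39630/1371 = 28.906.
0.212·t = ln(28.906) = 3.364, so t = 3.364/0.212 = 15.868.

15.9 years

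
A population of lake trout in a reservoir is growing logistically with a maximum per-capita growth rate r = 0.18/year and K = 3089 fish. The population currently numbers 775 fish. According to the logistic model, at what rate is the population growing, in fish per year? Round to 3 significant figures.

dN/dt = rN(1 − N/K) = 0.18 × 775 × (1 − 775/3089).
1 − 775/3089 = 0.74911; dN/dt = 0.18 × 775 × 0.74911 = 104.5.

105 fish per year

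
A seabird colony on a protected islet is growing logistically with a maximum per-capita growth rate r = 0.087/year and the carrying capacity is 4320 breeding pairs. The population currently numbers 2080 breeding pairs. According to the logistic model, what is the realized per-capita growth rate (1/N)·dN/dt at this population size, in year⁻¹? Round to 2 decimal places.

(1/N)·dN/dt = r(1 − N/K) = 0.087 × (1 − 2080/4320).
= 0.087 × 0.51852 = 0.045111.

0.05 per year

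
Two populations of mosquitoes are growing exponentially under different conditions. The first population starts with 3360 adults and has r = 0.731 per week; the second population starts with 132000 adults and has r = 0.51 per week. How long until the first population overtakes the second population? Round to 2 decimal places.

16.61 weeks

Set 3360·e^(0.731t) = 132000·e^(0.51t).
e^((0.731 − 0.51)t) = 132000/3360 → e^(0.221·t) = 39.286.
0.221·t = ln(39.286) = 3.6709, so t = 3.6709/0.221 = 16.61.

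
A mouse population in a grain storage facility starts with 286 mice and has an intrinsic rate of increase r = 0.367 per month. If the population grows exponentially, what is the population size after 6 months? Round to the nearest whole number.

N(t) = N₀·e^(rt) = 286 × e^(0.367×6) = 286 × e^2.202.
e^2.202 ≈ 9.0431, so N ≈ 286 × 9.0431 = 2586.32.

2586 mice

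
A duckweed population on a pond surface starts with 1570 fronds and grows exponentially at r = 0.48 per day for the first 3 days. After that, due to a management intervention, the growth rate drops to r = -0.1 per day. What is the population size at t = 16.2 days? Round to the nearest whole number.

Phase 1: N(3) = 1570·e^(0.48×3) = 1570·e^1.44 = 6626.49.
Phase 2 runs for 16.2 − 3 = 13.2 days at r = -0.1.
N(16.2) = 6626.49·e^(-0.1×13.2) = 6626.49·e^-1.32 = 1770.17.

1770 fronds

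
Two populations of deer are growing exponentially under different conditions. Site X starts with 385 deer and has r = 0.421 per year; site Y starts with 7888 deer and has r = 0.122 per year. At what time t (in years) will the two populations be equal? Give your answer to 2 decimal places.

Set 385·e^(0.421t) = 7888·e^(0.122t).
e^((0.421 − 0.122)t) = 7888/385 → e^(0.299·t) = 20.488.
0.299·t = ln(20.488) = 3.0199, so t = 3.0199/0.299 = 10.1.

10.10 years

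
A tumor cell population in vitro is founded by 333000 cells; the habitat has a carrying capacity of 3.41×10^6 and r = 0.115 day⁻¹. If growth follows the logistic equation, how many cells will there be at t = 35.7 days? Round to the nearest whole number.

2959310 cells

A = (K − N₀)/N₀ = (3.41×10^6 − 333000)/333000 = 9.2402.
N(t) = K/(1 + A·e^(−rt)) = 3.41×10^6/(1 + 9.2402×e^(−0.115×35.7)).
e^(−4.106) = 0.016482; denominator = 1 + 9.2402×0.016482 = 1.1523.
N = 3.41×10^6/1.1523 = 2.95931×10^6.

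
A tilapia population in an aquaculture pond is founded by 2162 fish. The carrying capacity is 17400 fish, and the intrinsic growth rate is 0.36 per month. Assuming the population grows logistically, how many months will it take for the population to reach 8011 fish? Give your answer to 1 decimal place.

A = (K − N₀)/N₀ = (17400 − 2162)/2162 = 7.0481.
Solve 17400/(1 + 7.0481·e^(−0.36t)) = 8011: 1 + 7.0481·e^(−0.36t) = 2.172, so e^(−0.36t) = 0.166288.
−0.36·t = ln(0.166288) = -1.794, so t = 1.794/0.36 = 4.9834.

5.0 months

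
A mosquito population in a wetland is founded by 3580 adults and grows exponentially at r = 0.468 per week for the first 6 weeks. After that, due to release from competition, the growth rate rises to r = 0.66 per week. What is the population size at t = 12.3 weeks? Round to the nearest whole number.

3794708 adults

Phase 1: N(6) = 3580·e^(0.468×6) = 3580·e^2.808 = 59344.7.
Phase 2 runs for 12.3 − 6 = 6.3 weeks at r = 0.66.
N(12.3) = 59344.7·e^(0.66×6.3) = 59344.7·e^4.158 = 3.794708×10^6.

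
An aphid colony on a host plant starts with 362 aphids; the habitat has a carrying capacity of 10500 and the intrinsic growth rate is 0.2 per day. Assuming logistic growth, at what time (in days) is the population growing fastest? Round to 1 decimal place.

Logistic growth is fastest at N = K/2 = 5250.
A = (K − N₀)/N₀ = 28.006. Set K/(1 + A·e^(−rt)) = K/2 → A·e^(−rt) = 1.
e^(−0.2t) = 1/28.006 = 0.0357072, so t = ln(28.006)/0.2 = 3.3324/0.2 = 16.662.

16.7 days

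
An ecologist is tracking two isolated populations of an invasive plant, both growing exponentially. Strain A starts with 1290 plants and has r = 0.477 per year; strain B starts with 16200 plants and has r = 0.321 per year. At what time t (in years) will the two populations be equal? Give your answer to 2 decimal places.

16.22 years

Set 1290·e^(0.477t) = 16200·e^(0.321t).
e^((0.477 − 0.321)t) = 16200/1290 → e^(0.156·t) = 12.558.
0.156·t = ln(12.558) = 2.5304, so t = 2.5304/0.156 = 16.22.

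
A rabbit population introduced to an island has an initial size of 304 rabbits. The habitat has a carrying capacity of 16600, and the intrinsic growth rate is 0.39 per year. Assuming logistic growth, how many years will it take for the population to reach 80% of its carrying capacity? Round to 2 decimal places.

13.76 years

A = (K − N₀)/N₀ = (16600 − 304)/304 = 53.605.
Solve 16600/(1 + 53.605·e^(−0.39t)) = 13280: 1 + 53.605·e^(−0.39t) = 1.25, so e^(−0.39t) = 0.00466372.
−0.39·t = ln(0.00466372) = -5.3679, so t = 5.3679/0.39 = 13.764.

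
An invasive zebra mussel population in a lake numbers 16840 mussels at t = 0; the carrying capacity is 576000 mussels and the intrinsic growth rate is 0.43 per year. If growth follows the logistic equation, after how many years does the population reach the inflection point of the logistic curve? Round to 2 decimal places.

8.15 years

Logistic growth is fastest at N = K/2 = 288000.
A = (K − N₀)/N₀ = 33.204. Set K/(1 + A·e^(−rt)) = K/2 → A·e^(−rt) = 1.
e^(−0.43t) = 1/33.204 = 0.0301166, so t = ln(33.204)/0.43 = 3.5027/0.43 = 8.1458.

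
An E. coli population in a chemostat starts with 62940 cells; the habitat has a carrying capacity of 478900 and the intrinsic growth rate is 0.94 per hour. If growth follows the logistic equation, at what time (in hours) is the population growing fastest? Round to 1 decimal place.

Logistic growth is fastest at N = K/2 = 239450.
A = (K − N₀)/N₀ = 6.6088. Set K/(1 + A·e^(−rt)) = K/2 → A·e^(−rt) = 1.
e^(−0.94t) = 1/6.6088 = 0.151313, so t = ln(6.6088)/0.94 = 1.8884/0.94 = 2.0089.

2.0 hours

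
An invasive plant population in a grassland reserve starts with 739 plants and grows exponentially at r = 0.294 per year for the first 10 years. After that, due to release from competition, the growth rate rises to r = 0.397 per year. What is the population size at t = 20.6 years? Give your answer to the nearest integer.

Phase 1: N(10) = 739·e^(0.294×10) = 739·e^2.94 = 13978.8.
Phase 2 runs for 20.6 − 10 = 10.6 years at r = 0.397.
N(20.6) = 13978.8·e^(0.397×10.6) = 13978.8·e^4.208 = 939871.

939871 plants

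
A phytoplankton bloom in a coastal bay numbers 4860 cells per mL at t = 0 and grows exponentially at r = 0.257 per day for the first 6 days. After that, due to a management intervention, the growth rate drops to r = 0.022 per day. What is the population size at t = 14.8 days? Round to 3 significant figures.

Phase 1: N(6) = 4860·e^(0.257×6) = 4860·e^1.542 = 22715.3.
Phase 2 runs for 14.8 − 6 = 8.8 days at r = 0.022.
N(14.8) = 22715.3·e^(0.022×8.8) = 22715.3·e^0.1936 = 27567.5.

27600 cells per mL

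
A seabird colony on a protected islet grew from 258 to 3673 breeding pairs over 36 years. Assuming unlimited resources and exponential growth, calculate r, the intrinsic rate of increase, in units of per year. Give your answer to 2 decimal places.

From N(t) = N₀·e^(rt): e^(r·36) = 3673/258 = 14.236.
r·36 = ln(14.236) = 2.6558, so r = 2.6558/36 = 0.073772.

0.07 per year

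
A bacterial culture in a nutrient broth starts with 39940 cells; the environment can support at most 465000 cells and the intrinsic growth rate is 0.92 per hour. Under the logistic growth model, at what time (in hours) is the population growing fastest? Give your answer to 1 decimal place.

2.6 hours

Logistic growth is fastest at N = K/2 = 232500.
A = (K − N₀)/N₀ = 10.642. Set K/(1 + A·e^(−rt)) = K/2 → A·e^(−rt) = 1.
e^(−0.92t) = 1/10.642 = 0.0939632, so t = ln(10.642)/0.92 = 2.3649/0.92 = 2.5705.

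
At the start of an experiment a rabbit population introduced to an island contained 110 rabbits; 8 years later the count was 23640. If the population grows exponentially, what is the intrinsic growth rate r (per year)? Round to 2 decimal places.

From N(t) = N₀·e^(rt): e^(r·8) = 23640/110 = 214.91.
r·8 = ln(214.91) = 5.3702, so r = 5.3702/8 = 0.67128.

0.67 per year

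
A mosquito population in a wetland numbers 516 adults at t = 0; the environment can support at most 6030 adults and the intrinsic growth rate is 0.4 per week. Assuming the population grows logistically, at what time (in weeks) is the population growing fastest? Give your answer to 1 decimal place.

5.9 weeks

Logistic growth is fastest at N = K/2 = 3015.
A = (K − N₀)/N₀ = 10.686. Set K/(1 + A·e^(−rt)) = K/2 → A·e^(−rt) = 1.
e^(−0.4t) = 1/10.686 = 0.09358, so t = ln(10.686)/0.4 = 2.3689/0.4 = 5.9223.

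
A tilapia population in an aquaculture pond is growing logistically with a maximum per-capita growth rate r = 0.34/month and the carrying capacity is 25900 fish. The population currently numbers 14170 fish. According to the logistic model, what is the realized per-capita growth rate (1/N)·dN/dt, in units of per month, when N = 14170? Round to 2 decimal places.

(1/N)·dN/dt = r(1 − N/K) = 0.34 × (1 − 14170/25900).
= 0.34 × 0.4529 = 0.15398.

0.15 per month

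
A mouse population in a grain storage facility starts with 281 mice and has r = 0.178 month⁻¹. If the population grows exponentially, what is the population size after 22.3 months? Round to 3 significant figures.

N(t) = N₀·e^(rt) = 281 × e^(0.178×22.3) = 281 × e^3.969.
e^3.969 ≈ 52.953, so N ≈ 281 × 52.953 = 14879.7.

14900 mice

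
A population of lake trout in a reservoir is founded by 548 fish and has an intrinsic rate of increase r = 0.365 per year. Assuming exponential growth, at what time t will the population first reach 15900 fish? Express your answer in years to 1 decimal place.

9.2 years

Set N₀·e^(rt) = 15900: e^(0.365·t) = 15900/548 = 29.015.
0.365·t = ln(29.015) = 3.3678, so t = 3.3678/0.365 = 9.2268.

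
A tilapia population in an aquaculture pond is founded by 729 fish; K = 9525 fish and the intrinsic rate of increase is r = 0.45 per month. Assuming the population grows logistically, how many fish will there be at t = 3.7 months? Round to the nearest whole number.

A = (K − N₀)/N₀ = (9525 − 729)/729 = 12.066.
N(t) = K/(1 + A·e^(−rt)) = 9525/(1 + 12.066×e^(−0.45×3.7)).
e^(−1.665) = 0.18919; denominator = 1 + 12.066×0.18919 = 3.2827.
N = 9525/3.2827 = 2901.54.

2902 fish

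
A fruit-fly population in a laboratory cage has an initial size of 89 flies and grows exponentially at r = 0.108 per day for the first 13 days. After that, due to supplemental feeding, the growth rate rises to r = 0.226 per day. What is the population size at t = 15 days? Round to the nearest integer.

Phase 1: N(13) = 89·e^(0.108×13) = 89·e^1.404 = 362.359.
Phase 2 runs for 15 − 13 = 2 days at r = 0.226.
N(15) = 362.359·e^(0.226×2) = 362.359·e^0.452 = 569.43.

569 flies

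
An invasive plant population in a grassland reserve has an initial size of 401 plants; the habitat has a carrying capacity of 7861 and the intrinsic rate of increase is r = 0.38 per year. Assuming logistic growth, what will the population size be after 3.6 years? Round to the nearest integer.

A = (K − N₀)/N₀ = (7861 − 401)/401 = 18.603.
N(t) = K/(1 + A·e^(−rt)) = 7861/(1 + 18.603×e^(−0.38×3.6)).
e^(−1.368) = 0.25462; denominator = 1 + 18.603×0.25462 = 5.7367.
N = 7861/5.7367 = 1370.29.

1370 plants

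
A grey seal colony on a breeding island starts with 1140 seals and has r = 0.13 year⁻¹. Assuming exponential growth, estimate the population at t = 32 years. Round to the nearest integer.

N(t) = N₀·e^(rt) = 1140 × e^(0.13×32) = 1140 × e^4.16.
e^4.16 ≈ 64.072, so N ≈ 1140 × 64.072 = 73041.5.

73042 seals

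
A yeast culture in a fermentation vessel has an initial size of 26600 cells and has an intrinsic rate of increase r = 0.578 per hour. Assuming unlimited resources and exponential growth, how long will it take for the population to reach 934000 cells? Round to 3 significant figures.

Set N₀·e^(rt) = 934000: e^(0.578·t) = 934000/26600 = 35.113.
0.578·t = ln(35.113) = 3.5586, so t = 3.5586/0.578 = 6.1567.

6.16 hours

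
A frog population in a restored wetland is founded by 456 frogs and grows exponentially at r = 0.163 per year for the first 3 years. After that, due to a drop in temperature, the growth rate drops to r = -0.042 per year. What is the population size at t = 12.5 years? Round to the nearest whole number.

499 frogs

Phase 1: N(3) = 456·e^(0.163×3) = 456·e^0.489 = 743.592.
Phase 2 runs for 12.5 − 3 = 9.5 years at r = -0.042.
N(12.5) = 743.592·e^(-0.042×9.5) = 743.592·e^-0.399 = 498.943.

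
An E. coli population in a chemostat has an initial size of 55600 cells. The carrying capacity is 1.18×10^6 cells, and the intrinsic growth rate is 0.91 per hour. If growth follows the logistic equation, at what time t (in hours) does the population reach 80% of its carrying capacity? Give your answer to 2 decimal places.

A = (K − N₀)/N₀ = (1.18×10^6 − 55600)/55600 = 20.223.
Solve 1.18×10^6/(1 + 20.223·e^(−0.91t)) = 944000: 1 + 20.223·e^(−0.91t) = 1.25, so e^(−0.91t) = 0.0123621.
−0.91·t = ln(0.0123621) = -4.3931, so t = 4.3931/0.91 = 4.8276.

4.83 hours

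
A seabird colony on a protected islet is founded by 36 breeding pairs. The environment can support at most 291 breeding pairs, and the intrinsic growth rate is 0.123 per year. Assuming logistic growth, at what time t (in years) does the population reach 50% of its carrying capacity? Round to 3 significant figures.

A = (K − N₀)/N₀ = (291 − 36)/36 = 7.0833.
Solve 291/(1 + 7.0833·e^(−0.123t)) = 145.5: 1 + 7.0833·e^(−0.123t) = 2, so e^(−0.123t) = 0.141176.
−0.123·t = ln(0.141176) = -1.9577, so t = 1.9577/0.123 = 15.917.

15.9 years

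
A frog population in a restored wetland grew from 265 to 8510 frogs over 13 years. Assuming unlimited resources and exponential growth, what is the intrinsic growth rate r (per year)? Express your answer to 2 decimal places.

0.27 per year

From N(t) = N₀·e^(rt): e^(r·13) = 8510/265 = 32.113.
r·13 = ln(32.113) = 3.4693, so r = 3.4693/13 = 0.26687.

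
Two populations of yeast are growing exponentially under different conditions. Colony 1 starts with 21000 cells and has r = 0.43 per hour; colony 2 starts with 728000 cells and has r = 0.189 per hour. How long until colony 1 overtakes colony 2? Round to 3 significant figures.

14.7 hours

Set 21000·e^(0.43t) = 728000·e^(0.189t).
e^((0.43 − 0.189)t) = 728000/21000 → e^(0.241·t) = 34.667.
0.241·t = ln(34.667) = 3.5458, so t = 3.5458/0.241 = 14.713.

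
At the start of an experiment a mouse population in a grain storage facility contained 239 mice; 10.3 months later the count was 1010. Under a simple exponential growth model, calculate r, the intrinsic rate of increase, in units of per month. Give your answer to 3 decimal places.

From N(t) = N₀·e^(rt): e^(r·10.3) = 1010/239 = 4.2259.
r·10.3 = ln(4.2259) = 1.4412, so r = 1.4412/10.3 = 0.13993.

0.140 per month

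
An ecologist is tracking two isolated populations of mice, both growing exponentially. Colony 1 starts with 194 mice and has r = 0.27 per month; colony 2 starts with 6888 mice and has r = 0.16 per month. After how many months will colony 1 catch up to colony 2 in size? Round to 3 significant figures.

32.5 months

Set 194·e^(0.27t) = 6888·e^(0.16t).
e^((0.27 − 0.16)t) = 6888/194 → e^(0.11·t) = 35.505.
0.11·t = ln(35.505) = 3.5697, so t = 3.5697/0.11 = 32.452.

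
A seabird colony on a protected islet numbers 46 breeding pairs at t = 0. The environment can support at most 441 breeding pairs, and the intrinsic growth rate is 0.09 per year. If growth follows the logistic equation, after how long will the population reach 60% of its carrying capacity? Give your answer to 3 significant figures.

A = (K − N₀)/N₀ = (441 − 46)/46 = 8.587.
Solve 441/(1 + 8.587·e^(−0.09t)) = 264.6: 1 + 8.587·e^(−0.09t) = 1.6667, so e^(−0.09t) = 0.0776371.
−0.09·t = ln(0.0776371) = -2.5557, so t = 2.5557/0.09 = 28.397.

28.4 years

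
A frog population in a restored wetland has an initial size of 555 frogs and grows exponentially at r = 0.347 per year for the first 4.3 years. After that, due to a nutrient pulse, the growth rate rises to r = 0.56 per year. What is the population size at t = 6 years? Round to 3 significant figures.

Phase 1: N(4.3) = 555·e^(0.347×4.3) = 555·e^1.492 = 2467.76.
Phase 2 runs for 6 − 4.3 = 1.7 years at r = 0.56.
N(6) = 2467.76·e^(0.56×1.7) = 2467.76·e^0.952 = 6393.7.

6390 frogs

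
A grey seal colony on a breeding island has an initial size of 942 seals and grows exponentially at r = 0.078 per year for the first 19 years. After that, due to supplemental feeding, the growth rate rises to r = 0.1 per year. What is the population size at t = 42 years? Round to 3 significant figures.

Phase 1: N(19) = 942·e^(0.078×19) = 942·e^1.482 = 4146.44.
Phase 2 runs for 42 − 19 = 23 years at r = 0.1.
N(42) = 4146.44·e^(0.1×23) = 4146.44·e^2.3 = 41357.3.

41400 seals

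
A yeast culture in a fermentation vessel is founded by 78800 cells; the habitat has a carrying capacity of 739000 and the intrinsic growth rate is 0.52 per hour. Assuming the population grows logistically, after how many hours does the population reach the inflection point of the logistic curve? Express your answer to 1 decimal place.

4.1 hours

Logistic growth is fastest at N = K/2 = 369500.
A = (K − N₀)/N₀ = 8.3782. Set K/(1 + A·e^(−rt)) = K/2 → A·e^(−rt) = 1.
e^(−0.52t) = 1/8.3782 = 0.119358, so t = ln(8.3782)/0.52 = 2.1256/0.52 = 4.0877.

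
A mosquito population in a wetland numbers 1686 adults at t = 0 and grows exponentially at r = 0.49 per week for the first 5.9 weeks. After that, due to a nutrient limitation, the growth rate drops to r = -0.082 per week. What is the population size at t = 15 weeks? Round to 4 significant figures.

14400 adults

Phase 1: N(5.9) = 1686·e^(0.49×5.9) = 1686·e^2.891 = 30367.1.
Phase 2 runs for 15 − 5.9 = 9.1 weeks at r = -0.082.
N(15) = 30367.1·e^(-0.082×9.1) = 30367.1·e^-0.7462 = 14399.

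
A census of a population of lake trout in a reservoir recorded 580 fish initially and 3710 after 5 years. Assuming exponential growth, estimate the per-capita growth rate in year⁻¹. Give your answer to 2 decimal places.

0.37 per year

From N(t) = N₀·e^(rt): e^(r·5) = 3710/580 = 6.3966.
r·5 = ln(6.3966) = 1.8558, so r = 1.8558/5 = 0.37115.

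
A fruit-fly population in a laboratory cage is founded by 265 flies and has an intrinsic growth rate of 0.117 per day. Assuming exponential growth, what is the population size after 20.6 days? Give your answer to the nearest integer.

N(t) = N₀·e^(rt) = 265 × e^(0.117×20.6) = 265 × e^2.41.
e^2.41 ≈ 11.136, so N ≈ 265 × 11.136 = 2951.09.

2951 flies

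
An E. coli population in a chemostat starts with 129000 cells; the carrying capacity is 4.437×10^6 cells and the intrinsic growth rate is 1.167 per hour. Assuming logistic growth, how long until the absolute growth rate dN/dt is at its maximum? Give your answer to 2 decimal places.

Logistic growth is fastest at N = K/2 = 2.2185×10^6.
A = (K − N₀)/N₀ = 33.395. Set K/(1 + A·e^(−rt)) = K/2 → A·e^(−rt) = 1.
e^(−1.167t) = 1/33.395 = 0.0299443, so t = ln(33.395)/1.167 = 3.5084/1.167 = 3.0064.

3.01 hours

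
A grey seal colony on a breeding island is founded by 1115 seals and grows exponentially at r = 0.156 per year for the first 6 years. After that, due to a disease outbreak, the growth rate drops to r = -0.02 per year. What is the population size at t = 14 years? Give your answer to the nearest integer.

2423 seals

Phase 1: N(6) = 1115·e^(0.156×6) = 1115·e^0.936 = 2842.98.
Phase 2 runs for 14 − 6 = 8 years at r = -0.02.
N(14) = 2842.98·e^(-0.02×8) = 2842.98·e^-0.16 = 2422.63.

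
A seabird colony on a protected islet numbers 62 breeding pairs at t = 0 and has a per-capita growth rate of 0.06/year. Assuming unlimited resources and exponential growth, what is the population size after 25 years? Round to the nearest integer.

N(t) = N₀·e^(rt) = 62 × e^(0.06×25) = 62 × e^1.5.
e^1.5 ≈ 4.4817, so N ≈ 62 × 4.4817 = 277.865.

278 breeding pairs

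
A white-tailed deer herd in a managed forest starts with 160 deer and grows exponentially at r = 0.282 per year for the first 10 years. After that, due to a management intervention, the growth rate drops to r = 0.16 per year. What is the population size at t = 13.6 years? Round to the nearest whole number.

Phase 1: N(10) = 160·e^(0.282×10) = 160·e^2.82 = 2684.3.
Phase 2 runs for 13.6 − 10 = 3.6 years at r = 0.16.
N(13.6) = 2684.3·e^(0.16×3.6) = 2684.3·e^0.576 = 4775.12.

4775 deer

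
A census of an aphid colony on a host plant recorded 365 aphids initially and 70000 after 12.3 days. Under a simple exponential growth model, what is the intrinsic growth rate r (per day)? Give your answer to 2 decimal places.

0.43 per day

From N(t) = N₀·e^(rt): e^(r·12.3) = 70000/365 = 191.78.
r·12.3 = ln(191.78) = 5.2564, so r = 5.2564/12.3 = 0.42735.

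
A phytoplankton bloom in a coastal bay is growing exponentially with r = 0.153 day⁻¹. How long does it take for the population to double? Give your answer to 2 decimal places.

Doubling time t_d = ln(2)/r = 0.6931/0.153 = 4.5304.

4.53 days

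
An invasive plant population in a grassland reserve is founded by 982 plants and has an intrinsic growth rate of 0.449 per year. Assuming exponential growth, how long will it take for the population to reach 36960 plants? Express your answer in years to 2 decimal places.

8.08 years

Set N₀·e^(rt) = 36960: e^(0.449·t) = 36960/982 = 37.637.
0.449·t = ln(37.637) = 3.628, so t = 3.628/0.449 = 8.0802.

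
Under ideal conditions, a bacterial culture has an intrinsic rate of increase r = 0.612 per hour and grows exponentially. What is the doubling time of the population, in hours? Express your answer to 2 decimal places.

Doubling time t_d = ln(2)/r = 0.6931/0.612 = 1.1326.

1.13 hours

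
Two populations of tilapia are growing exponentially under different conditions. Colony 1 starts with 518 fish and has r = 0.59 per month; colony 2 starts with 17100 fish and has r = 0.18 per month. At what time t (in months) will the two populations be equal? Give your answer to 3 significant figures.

Set 518·e^(0.59t) = 17100·e^(0.18t).
e^((0.59 − 0.18)t) = 17100/518 → e^(0.41·t) = 33.012.
0.41·t = ln(33.012) = 3.4969, so t = 3.4969/0.41 = 8.5289.

8.53 months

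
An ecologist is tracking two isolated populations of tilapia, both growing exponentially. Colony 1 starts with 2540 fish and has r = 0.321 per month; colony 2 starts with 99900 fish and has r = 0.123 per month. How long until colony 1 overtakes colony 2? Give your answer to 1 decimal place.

18.5 months

Set 2540·e^(0.321t) = 99900·e^(0.123t).
e^((0.321 − 0.123)t) = 99900/2540 → e^(0.198·t) = 39.331.
0.198·t = ln(39.331) = 3.672, so t = 3.672/0.198 = 18.545.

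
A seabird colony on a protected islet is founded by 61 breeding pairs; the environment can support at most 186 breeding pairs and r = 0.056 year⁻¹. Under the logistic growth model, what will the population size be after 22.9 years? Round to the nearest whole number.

119 breeding pairs

A = (K − N₀)/N₀ = (186 − 61)/61 = 2.0492.
N(t) = K/(1 + A·e^(−rt)) = 186/(1 + 2.0492×e^(−0.056×22.9)).
e^(−1.282) = 0.27737; denominator = 1 + 2.0492×0.27737 = 1.5684.
N = 186/1.5684 = 118.593.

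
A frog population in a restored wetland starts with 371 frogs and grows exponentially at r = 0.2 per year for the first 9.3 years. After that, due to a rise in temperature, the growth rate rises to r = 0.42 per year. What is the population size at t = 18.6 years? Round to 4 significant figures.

118400 frogs

Phase 1: N(9.3) = 371·e^(0.2×9.3) = 371·e^1.86 = 2383.21.
Phase 2 runs for 18.6 − 9.3 = 9.3 years at r = 0.42.
N(18.6) = 2383.21·e^(0.42×9.3) = 2383.21·e^3.906 = 118445.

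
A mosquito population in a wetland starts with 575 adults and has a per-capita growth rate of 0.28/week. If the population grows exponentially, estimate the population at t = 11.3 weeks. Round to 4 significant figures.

13610 adults

N(t) = N₀·e^(rt) = 575 × e^(0.28×11.3) = 575 × e^3.164.
e^3.164 ≈ 23.665, so N ≈ 575 × 23.665 = 13607.4.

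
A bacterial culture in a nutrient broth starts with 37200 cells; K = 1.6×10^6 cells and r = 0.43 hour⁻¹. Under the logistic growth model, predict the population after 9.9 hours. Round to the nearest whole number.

A = (K − N₀)/N₀ = (1.6×10^6 − 37200)/37200 = 42.011.
N(t) = K/(1 + A·e^(−rt)) = 1.6×10^6/(1 + 42.011×e^(−0.43×9.9)).
e^(−4.257) = 0.014165; denominator = 1 + 42.011×0.014165 = 1.5951.
N = 1.6×10^6/1.5951 = 1.00309×10^6.

1003090 cells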